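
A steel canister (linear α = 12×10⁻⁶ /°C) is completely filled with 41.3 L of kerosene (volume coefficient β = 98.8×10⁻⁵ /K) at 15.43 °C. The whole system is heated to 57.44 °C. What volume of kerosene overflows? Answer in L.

The canister also expands: β_container ≈ 3α = 3.6×10⁻⁵ /K
Net overflow = V₀(β_liq − 3α_cont)ΔT
β − 3α = 9.88×10⁻⁴ − 3.6×10⁻⁵ = 9.52×10⁻⁴ /K; ΔT = 42.01 K
ΔV = 41.3 × 9.52×10⁻⁴ × 42.01 = 1.65 L

1.65 L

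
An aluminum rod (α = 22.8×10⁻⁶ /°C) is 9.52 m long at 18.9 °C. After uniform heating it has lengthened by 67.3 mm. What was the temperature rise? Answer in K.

ΔL = αL₀ΔT ⇒ ΔT = ΔL / (αL₀)
ΔT = 67.3×10⁻³ m / (22.8×10⁻⁶ × 9.52 m) = 310.06 K

ΔT = 310 K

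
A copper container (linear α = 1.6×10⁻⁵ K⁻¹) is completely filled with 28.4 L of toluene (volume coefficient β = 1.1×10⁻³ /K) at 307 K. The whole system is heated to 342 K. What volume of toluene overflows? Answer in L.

The container also expands: β_container ≈ 3α = 4.8×10⁻⁵ /K
Net overflow = V₀(β_liq − 3α_cont)ΔT
β − 3α = 1.10×10⁻³ − 4.8×10⁻⁵ = 1.052×10⁻³ /K; ΔT = 35 K
ΔV = 28.4 × 1.052×10⁻³ × 35 = 1.05 L

1.05 L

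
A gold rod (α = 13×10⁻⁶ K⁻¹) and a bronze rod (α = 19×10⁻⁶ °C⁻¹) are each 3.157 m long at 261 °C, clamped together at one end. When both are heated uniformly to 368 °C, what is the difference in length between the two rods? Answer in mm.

ΔT = 107 K
gold: ΔL = 13×10⁻⁶ × 3.157 m × 107 = 4.3914×10⁻³ m = 4.3914 mm
bronze: ΔL = 19×10⁻⁶ × 3.157 m × 107 = 6.4182×10⁻³ m = 6.4182 mm
difference = 6.4182 − 4.3914 = 2.0268 mm

2.03 mm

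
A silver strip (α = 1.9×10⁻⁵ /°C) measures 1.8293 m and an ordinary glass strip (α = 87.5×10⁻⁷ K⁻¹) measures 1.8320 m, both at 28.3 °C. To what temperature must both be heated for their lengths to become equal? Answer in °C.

L₁(1 + α₁ΔT) = L₂(1 + α₂ΔT) ⇒ ΔT = (L₂ − L₁)/(α₁L₁ − α₂L₂)
L₂ − L₁ = 1.8320 − 1.8293 = 2.70×10⁻³ m
α₁L₁ − α₂L₂ = 1.9×10⁻⁵×1.8293 − 87.5×10⁻⁷×1.8320 = 1.87267×10⁻⁵ m/K
ΔT = 2.70×10⁻³ / 1.87267×10⁻⁵ = 144.179 K
T = 28.3 + 144.179 = 172.479 °C

T = 172.5 °C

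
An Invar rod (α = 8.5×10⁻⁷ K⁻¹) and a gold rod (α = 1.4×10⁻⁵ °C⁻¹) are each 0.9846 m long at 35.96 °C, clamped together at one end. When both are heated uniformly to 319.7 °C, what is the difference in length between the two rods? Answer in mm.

3.67 mm

ΔT = 283.74 K
Invar: ΔL = 8.5×10⁻⁷ × 0.9846 m × 283.74 = 2.3746×10⁻⁴ m = 0.23746 mm
gold: ΔL = 1.4×10⁻⁵ × 0.9846 m × 283.74 = 3.9112×10⁻³ m = 3.9112 mm
difference = 3.9112 − 0.23746 = 3.67374 mm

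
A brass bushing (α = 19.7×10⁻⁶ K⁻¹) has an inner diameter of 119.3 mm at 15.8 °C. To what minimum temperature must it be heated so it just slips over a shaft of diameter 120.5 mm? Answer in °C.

T = 526 °C

Required Δd = 120.5 − 119.3 = 1.2 mm
Δd = αd₀ΔT ⇒ ΔT = Δd/(αd₀) = 1.2 / (19.7×10⁻⁶ × 119.3) = 510.59 K
T_min = 15.8 + 510.59 = 526.39 °C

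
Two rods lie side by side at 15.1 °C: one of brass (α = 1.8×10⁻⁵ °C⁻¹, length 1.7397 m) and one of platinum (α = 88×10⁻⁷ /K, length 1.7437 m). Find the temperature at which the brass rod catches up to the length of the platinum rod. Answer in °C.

T = 265.6 °C

Equal length when α₁L₁ΔT − α₂L₂ΔT = L₂ − L₁ = 4.00×10⁻³ m
α₁L₁ = 3.13146×10⁻⁵, α₂L₂ = 1.534456×10⁻⁵ → Δ(αL) = 1.597004×10⁻⁵ m/K
ΔT = 4.00×10⁻³ / 1.597004×10⁻⁵ = 250.469 K, so T = 15.1 + 250.469 = 265.569 °C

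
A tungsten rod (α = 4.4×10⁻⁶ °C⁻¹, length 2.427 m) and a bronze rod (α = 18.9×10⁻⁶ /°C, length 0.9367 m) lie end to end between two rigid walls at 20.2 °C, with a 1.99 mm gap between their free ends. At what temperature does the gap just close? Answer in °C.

T = 90.3 °C

α₁L₁ = 1.06788×10⁻⁵ m/K, α₂L₂ = 1.770363×10⁻⁵ m/K → total 2.838243×10⁻⁵ m/K
ΔT = g/(α₁L₁+α₂L₂) = 1.99×10⁻³ / 2.838243×10⁻⁵ = 70.114 K
T = 20.2 + 70.114 = 90.314 °C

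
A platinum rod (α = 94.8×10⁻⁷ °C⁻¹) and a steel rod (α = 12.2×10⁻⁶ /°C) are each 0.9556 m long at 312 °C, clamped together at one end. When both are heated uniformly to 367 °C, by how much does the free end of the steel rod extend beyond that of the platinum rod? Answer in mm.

ΔT = 55 K
platinum: ΔL = 94.8×10⁻⁷ × 0.9556 m × 55 = 4.9825×10⁻⁴ m = 0.49825 mm
steel: ΔL = 12.2×10⁻⁶ × 0.9556 m × 55 = 6.4121×10⁻⁴ m = 0.64121 mm
difference = 0.64121 − 0.49825 = 0.14296 mm

0.143 mm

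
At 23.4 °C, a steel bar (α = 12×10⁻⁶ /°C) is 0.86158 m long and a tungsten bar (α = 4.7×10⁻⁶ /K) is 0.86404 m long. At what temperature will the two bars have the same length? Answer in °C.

T = 415.2 °C

L₁(1 + α₁ΔT) = L₂(1 + α₂ΔT) ⇒ ΔT = (L₂ − L₁)/(α₁L₁ − α₂L₂)
L₂ − L₁ = 0.86404 − 0.86158 = 2.46×10⁻³ m
α₁L₁ − α₂L₂ = 12×10⁻⁶×0.86158 − 4.7×10⁻⁶×0.86404 = 6.277972×10⁻⁶ m/K
ΔT = 2.46×10⁻³ / 6.277972×10⁻⁶ = 391.846 K
T = 23.4 + 391.846 = 415.246 °C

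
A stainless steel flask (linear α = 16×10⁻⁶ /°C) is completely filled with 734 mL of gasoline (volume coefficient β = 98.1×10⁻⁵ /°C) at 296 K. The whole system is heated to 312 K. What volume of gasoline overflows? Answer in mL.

The flask also expands: β_container ≈ 3α = 4.8×10⁻⁵ /K
Net overflow = V₀(β_liq − 3α_cont)ΔT
β − 3α = 9.81×10⁻⁴ − 4.8×10⁻⁵ = 9.33×10⁻⁴ /K; ΔT = 16 K
ΔV = 734 × 9.33×10⁻⁴ × 16 = 11.0 mL

11.0 mL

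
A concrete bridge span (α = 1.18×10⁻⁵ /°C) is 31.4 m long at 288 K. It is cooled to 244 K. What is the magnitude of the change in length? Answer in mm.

ΔL = 16.3 mm

|ΔT| = |244 − 288| = 44 K
ΔL = αL₀ΔT = (1.18×10⁻⁵)(31.4)(44) = 1.63×10⁻² m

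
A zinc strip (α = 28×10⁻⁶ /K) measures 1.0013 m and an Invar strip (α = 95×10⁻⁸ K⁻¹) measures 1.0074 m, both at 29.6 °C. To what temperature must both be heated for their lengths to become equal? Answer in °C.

Equal length when α₁L₁ΔT − α₂L₂ΔT = L₂ − L₁ = 6.10×10⁻³ m
α₁L₁ = 2.80364×10⁻⁵, α₂L₂ = 9.5703×10⁻⁷ → Δ(αL) = 2.707937×10⁻⁵ m/K
ΔT = 6.10×10⁻³ / 2.707937×10⁻⁵ = 225.264 K, so T = 29.6 + 225.264 = 254.864 °C

T = 254.9 °C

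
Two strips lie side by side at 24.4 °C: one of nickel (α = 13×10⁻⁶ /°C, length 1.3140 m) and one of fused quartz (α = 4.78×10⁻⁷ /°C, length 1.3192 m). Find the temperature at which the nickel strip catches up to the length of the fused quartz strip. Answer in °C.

Equal length when α₁L₁ΔT − α₂L₂ΔT = L₂ − L₁ = 5.20×10⁻³ m
α₁L₁ = 1.7082×10⁻⁵, α₂L₂ = 6.305776×10⁻⁷ → Δ(αL) = 1.64514224×10⁻⁵ m/K
ΔT = 5.20×10⁻³ / 1.64514224×10⁻⁵ = 316.082 K, so T = 24.4 + 316.082 = 340.482 °C

T = 340.5 °C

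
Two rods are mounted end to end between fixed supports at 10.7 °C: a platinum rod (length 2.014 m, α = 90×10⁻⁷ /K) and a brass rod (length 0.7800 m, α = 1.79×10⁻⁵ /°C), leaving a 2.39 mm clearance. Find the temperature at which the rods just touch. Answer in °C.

α₁L₁ = 1.8126×10⁻⁵ m/K, α₂L₂ = 1.3962×10⁻⁵ m/K → total 3.2088×10⁻⁵ m/K
ΔT = g/(α₁L₁+α₂L₂) = 2.39×10⁻³ / 3.2088×10⁻⁵ = 74.483 K
T = 10.7 + 74.483 = 85.183 °C

T = 85.2 °C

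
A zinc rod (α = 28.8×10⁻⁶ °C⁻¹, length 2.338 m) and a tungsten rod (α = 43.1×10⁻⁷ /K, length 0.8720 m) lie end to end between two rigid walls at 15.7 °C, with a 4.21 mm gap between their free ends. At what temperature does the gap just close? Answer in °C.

Gap closes when ΔL₁ + ΔL₂ = 4.21 mm = 4.21×10⁻³ m
(α₁L₁ + α₂L₂)ΔT = g
α₁L₁ + α₂L₂ = 28.8×10⁻⁶×2.338 + 43.1×10⁻⁷×0.8720 = 7.109272×10⁻⁵ m/K
ΔT = 4.21×10⁻³ / 7.109272×10⁻⁵ = 59.218 K
T = 15.7 + 59.218 = 74.918 °C

T = 74.9 °C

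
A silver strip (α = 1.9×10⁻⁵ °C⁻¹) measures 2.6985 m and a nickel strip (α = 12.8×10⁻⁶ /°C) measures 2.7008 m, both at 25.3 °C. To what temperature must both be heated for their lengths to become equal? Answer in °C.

T = 163.0 °C

L₁(1 + α₁ΔT) = L₂(1 + α₂ΔT) ⇒ ΔT = (L₂ − L₁)/(α₁L₁ − α₂L₂)
L₂ − L₁ = 2.7008 − 2.6985 = 2.30×10⁻³ m
α₁L₁ − α₂L₂ = 1.9×10⁻⁵×2.6985 − 12.8×10⁻⁶×2.7008 = 1.670126×10⁻⁵ m/K
ΔT = 2.30×10⁻³ / 1.670126×10⁻⁵ = 137.714 K
T = 25.3 + 137.714 = 163.014 °C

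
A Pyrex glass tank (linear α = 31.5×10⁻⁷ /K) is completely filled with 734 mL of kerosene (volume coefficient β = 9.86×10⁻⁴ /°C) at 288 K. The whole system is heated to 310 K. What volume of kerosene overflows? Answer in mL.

15.8 mL

The tank also expands: β_container ≈ 3α = 9.45×10⁻⁶ /K
Net overflow = V₀(β_liq − 3α_cont)ΔT
β − 3α = 9.86×10⁻⁴ − 9.45×10⁻⁶ = 9.7655×10⁻⁴ /K; ΔT = 22 K
ΔV = 734 × 9.7655×10⁻⁴ × 22 = 15.8 mL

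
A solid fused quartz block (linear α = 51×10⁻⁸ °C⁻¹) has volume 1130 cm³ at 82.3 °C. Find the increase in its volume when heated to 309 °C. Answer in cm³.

ΔV = 0.392 cm³

Isotropic solid: β ≈ 3α = 1.5×10⁻⁶ /K; ΔT = 226.7 K
ΔV = 3αV₀ΔT = 3(51×10⁻⁸)(1130)(226.7) = 0.392 cm³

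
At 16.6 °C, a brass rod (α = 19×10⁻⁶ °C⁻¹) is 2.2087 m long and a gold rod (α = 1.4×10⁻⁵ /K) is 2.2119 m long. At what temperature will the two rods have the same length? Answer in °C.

T = 307.5 °C

L₁(1 + α₁ΔT) = L₂(1 + α₂ΔT) ⇒ ΔT = (L₂ − L₁)/(α₁L₁ − α₂L₂)
L₂ − L₁ = 2.2119 − 2.2087 = 3.20×10⁻³ m
α₁L₁ − α₂L₂ = 19×10⁻⁶×2.2087 − 1.4×10⁻⁵×2.2119 = 1.09987×10⁻⁵ m/K
ΔT = 3.20×10⁻³ / 1.09987×10⁻⁵ = 290.943 K
T = 16.6 + 290.943 = 307.543 °C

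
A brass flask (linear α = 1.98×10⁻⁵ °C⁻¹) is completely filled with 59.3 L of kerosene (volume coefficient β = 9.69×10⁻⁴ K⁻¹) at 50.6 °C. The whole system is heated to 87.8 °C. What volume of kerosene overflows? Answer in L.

2.01 L

The flask also expands: β_container ≈ 3α = 5.94×10⁻⁵ /K
Net overflow = V₀(β_liq − 3α_cont)ΔT
β − 3α = 9.69×10⁻⁴ − 5.94×10⁻⁵ = 9.096×10⁻⁴ /K; ΔT = 37.2 K
ΔV = 59.3 × 9.096×10⁻⁴ × 37.2 = 2.01 L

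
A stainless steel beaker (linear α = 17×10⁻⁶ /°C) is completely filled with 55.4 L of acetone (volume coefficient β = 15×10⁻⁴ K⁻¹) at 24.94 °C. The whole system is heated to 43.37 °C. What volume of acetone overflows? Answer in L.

The beaker also expands: β_container ≈ 3α = 5.1×10⁻⁵ /K
Net overflow = V₀(β_liq − 3α_cont)ΔT
β − 3α = 1.50×10⁻³ − 5.1×10⁻⁵ = 1.449×10⁻³ /K; ΔT = 18.43 K
ΔV = 55.4 × 1.449×10⁻³ × 18.43 = 1.48 L

1.48 L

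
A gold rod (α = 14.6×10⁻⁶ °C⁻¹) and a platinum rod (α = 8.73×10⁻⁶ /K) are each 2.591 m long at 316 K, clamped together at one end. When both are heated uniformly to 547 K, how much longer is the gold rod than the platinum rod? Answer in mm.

ΔT = 231 K
gold: ΔL = 14.6×10⁻⁶ × 2.591 m × 231 = 8.7384×10⁻³ m = 8.7384 mm
platinum: ΔL = 8.73×10⁻⁶ × 2.591 m × 231 = 5.2251×10⁻³ m = 5.2251 mm
difference = 8.7384 − 5.2251 = 3.5133 mm

3.51 mm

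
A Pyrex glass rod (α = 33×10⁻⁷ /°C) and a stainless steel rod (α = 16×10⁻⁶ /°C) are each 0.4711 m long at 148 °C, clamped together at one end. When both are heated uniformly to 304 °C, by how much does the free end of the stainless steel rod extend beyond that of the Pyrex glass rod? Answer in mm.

ΔT = 156 K
Pyrex glass: ΔL = 33×10⁻⁷ × 0.4711 m × 156 = 2.4252×10⁻⁴ m = 0.24252 mm
stainless steel: ΔL = 16×10⁻⁶ × 0.4711 m × 156 = 1.1759×10⁻³ m = 1.1759 mm
difference = 1.1759 − 0.24252 = 0.93338 mm

0.933 mm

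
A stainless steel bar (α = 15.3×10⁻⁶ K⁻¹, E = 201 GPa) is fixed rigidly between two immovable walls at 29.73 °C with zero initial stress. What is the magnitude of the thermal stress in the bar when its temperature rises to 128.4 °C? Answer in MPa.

σ = 303 MPa

Fully constrained: the free strain ε = αΔT is blocked, so σ = Eε = EαΔT.
|ΔT| = 98.67 K
σ = 201×10⁹ × 15.3×10⁻⁶ × 98.67 = 3.03×10⁸ Pa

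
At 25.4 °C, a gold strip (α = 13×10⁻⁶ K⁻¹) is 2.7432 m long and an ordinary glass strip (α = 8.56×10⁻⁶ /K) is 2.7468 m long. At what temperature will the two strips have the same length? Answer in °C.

L₁(1 + α₁ΔT) = L₂(1 + α₂ΔT) ⇒ ΔT = (L₂ − L₁)/(α₁L₁ − α₂L₂)
L₂ − L₁ = 2.7468 − 2.7432 = 3.60×10⁻³ m
α₁L₁ − α₂L₂ = 13×10⁻⁶×2.7432 − 8.56×10⁻⁶×2.7468 = 1.2148992×10⁻⁵ m/K
ΔT = 3.60×10⁻³ / 1.2148992×10⁻⁵ = 296.321 K
T = 25.4 + 296.321 = 321.721 °C

T = 321.7 °C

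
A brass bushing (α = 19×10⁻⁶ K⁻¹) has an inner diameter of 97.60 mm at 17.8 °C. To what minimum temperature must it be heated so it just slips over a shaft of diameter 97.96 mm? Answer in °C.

Required Δd = 97.96 − 97.60 = 0.36 mm
Δd = αd₀ΔT ⇒ ΔT = Δd/(αd₀) = 0.36 / (19×10⁻⁶ × 97.60) = 194.13 K
T_min = 17.8 + 194.13 = 211.93 °C

T = 212 °C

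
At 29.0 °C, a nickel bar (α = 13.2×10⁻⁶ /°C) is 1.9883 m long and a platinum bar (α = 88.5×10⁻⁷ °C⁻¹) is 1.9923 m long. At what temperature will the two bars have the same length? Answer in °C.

T = 493.4 °C

L₁(1 + α₁ΔT) = L₂(1 + α₂ΔT) ⇒ ΔT = (L₂ − L₁)/(α₁L₁ − α₂L₂)
L₂ − L₁ = 1.9923 − 1.9883 = 4.00×10⁻³ m
α₁L₁ − α₂L₂ = 13.2×10⁻⁶×1.9883 − 88.5×10⁻⁷×1.9923 = 8.613705×10⁻⁶ m/K
ΔT = 4.00×10⁻³ / 8.613705×10⁻⁶ = 464.376 K
T = 29.0 + 464.376 = 493.376 °C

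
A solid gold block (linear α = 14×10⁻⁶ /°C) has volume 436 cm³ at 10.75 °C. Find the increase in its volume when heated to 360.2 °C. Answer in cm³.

ΔV = 6.40 cm³

Isotropic solid: β ≈ 3α = 4.2×10⁻⁵ /K; ΔT = 349.45 K
ΔV = 3αV₀ΔT = 3(14×10⁻⁶)(436)(349.45) = 6.40 cm³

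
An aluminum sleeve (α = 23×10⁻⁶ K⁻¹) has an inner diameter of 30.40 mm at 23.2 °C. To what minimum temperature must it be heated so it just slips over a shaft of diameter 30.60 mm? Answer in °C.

Required Δd = 30.60 − 30.40 = 0.20 mm
Δd = αd₀ΔT ⇒ ΔT = Δd/(αd₀) = 0.20 / (23×10⁻⁶ × 30.40) = 286.04 K
T_min = 23.2 + 286.04 = 309.24 °C

T = 309 °C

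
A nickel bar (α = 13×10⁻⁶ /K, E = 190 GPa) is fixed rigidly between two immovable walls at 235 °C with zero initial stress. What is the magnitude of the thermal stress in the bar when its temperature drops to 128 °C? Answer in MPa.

Fully constrained: the free strain ε = αΔT is blocked, so σ = Eε = EαΔT.
|ΔT| = 107 K
σ = 190×10⁹ × 13×10⁻⁶ × 107 = 2.64×10⁸ Pa

σ = 264 MPa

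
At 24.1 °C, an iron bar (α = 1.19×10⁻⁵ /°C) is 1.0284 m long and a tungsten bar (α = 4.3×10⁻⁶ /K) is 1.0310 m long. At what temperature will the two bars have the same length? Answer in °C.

Equal length when α₁L₁ΔT − α₂L₂ΔT = L₂ − L₁ = 2.60×10⁻³ m
α₁L₁ = 1.223796×10⁻⁵, α₂L₂ = 4.4333×10⁻⁶ → Δ(αL) = 7.80466×10⁻⁶ m/K
ΔT = 2.60×10⁻³ / 7.80466×10⁻⁶ = 333.134 K, so T = 24.1 + 333.134 = 357.234 °C

T = 357.2 °C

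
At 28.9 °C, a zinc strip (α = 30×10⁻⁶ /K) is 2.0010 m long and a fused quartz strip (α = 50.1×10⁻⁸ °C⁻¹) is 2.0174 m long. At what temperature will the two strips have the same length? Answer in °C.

T = 306.8 °C

Equal length when α₁L₁ΔT − α₂L₂ΔT = L₂ − L₁ = 1.64×10⁻² m
α₁L₁ = 6.003×10⁻⁵, α₂L₂ = 1.0107174×10⁻⁶ → Δ(αL) = 5.90192826×10⁻⁵ m/K
ΔT = 1.64×10⁻² / 5.90192826×10⁻⁵ = 277.875 K, so T = 28.9 + 277.875 = 306.775 °C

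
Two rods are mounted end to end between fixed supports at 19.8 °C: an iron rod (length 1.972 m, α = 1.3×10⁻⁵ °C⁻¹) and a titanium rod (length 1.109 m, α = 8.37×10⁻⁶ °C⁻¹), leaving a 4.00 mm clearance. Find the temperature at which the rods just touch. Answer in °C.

α₁L₁ = 2.5636×10⁻⁵ m/K, α₂L₂ = 9.28233×10⁻⁶ m/K → total 3.491833×10⁻⁵ m/K
ΔT = g/(α₁L₁+α₂L₂) = 4.00×10⁻³ / 3.491833×10⁻⁵ = 114.55 K
T = 19.8 + 114.55 = 134.35 °C

T = 134 °C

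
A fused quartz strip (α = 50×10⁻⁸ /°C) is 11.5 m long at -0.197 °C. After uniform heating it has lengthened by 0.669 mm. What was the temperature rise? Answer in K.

ΔT = 116 K

ΔL = αL₀ΔT ⇒ ΔT = ΔL / (αL₀)
ΔT = 0.669×10⁻³ m / (50×10⁻⁸ × 11.5 m) = 116.35 K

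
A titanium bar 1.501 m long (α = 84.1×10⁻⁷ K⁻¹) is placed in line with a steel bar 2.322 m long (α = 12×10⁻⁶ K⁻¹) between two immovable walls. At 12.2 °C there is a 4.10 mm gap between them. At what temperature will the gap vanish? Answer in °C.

T = 113 °C

Gap closes when ΔL₁ + ΔL₂ = 4.10 mm = 4.10×10⁻³ m
(α₁L₁ + α₂L₂)ΔT = g
α₁L₁ + α₂L₂ = 84.1×10⁻⁷×1.501 + 12×10⁻⁶×2.322 = 4.048741×10⁻⁵ m/K
ΔT = 4.10×10⁻³ / 4.048741×10⁻⁵ = 101.27 K
T = 12.2 + 101.27 = 113.47 °C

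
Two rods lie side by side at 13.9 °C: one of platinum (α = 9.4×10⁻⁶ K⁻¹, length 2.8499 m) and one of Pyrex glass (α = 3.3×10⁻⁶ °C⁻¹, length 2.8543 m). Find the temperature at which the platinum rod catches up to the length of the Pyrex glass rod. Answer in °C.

T = 267.2 °C

L₁(1 + α₁ΔT) = L₂(1 + α₂ΔT) ⇒ ΔT = (L₂ − L₁)/(α₁L₁ − α₂L₂)
L₂ − L₁ = 2.8543 − 2.8499 = 4.40×10⁻³ m
α₁L₁ − α₂L₂ = 9.4×10⁻⁶×2.8499 − 3.3×10⁻⁶×2.8543 = 1.736987×10⁻⁵ m/K
ΔT = 4.40×10⁻³ / 1.736987×10⁻⁵ = 253.312 K
T = 13.9 + 253.312 = 267.212 °C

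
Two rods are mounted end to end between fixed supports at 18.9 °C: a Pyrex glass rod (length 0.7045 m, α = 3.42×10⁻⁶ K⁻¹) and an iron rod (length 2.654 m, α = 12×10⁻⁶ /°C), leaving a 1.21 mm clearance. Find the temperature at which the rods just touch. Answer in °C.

T = 54.2 °C

α₁L₁ = 2.40939×10⁻⁶ m/K, α₂L₂ = 3.1848×10⁻⁵ m/K → total 3.425739×10⁻⁵ m/K
ΔT = g/(α₁L₁+α₂L₂) = 1.21×10⁻³ / 3.425739×10⁻⁵ = 35.321 K
T = 18.9 + 35.321 = 54.221 °C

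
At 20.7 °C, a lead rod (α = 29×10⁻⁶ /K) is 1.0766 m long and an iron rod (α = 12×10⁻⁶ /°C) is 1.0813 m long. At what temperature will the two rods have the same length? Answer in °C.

T = 278.3 °C

Equal length when α₁L₁ΔT − α₂L₂ΔT = L₂ − L₁ = 4.70×10⁻³ m
α₁L₁ = 3.12214×10⁻⁵, α₂L₂ = 1.29756×10⁻⁵ → Δ(αL) = 1.82458×10⁻⁵ m/K
ΔT = 4.70×10⁻³ / 1.82458×10⁻⁵ = 257.594 K, so T = 20.7 + 257.594 = 278.294 °C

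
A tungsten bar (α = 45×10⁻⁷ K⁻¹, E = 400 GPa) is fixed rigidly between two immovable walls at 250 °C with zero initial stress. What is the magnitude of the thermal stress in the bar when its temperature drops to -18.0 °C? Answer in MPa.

σ = 482 MPa

Fully constrained: the free strain ε = αΔT is blocked, so σ = Eε = EαΔT.
|ΔT| = 268.0 K
σ = 400×10⁹ × 45×10⁻⁷ × 268.0 = 4.82×10⁸ Pa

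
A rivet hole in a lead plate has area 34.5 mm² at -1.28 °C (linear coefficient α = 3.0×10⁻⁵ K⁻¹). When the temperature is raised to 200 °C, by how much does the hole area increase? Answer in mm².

Area coefficient ≈ 2α; |ΔT| = 201.28 K
ΔA = 2αA₀ΔT = 2(3.0×10⁻⁵)(34.5)(201.28) = 0.417 mm²

ΔA = 0.417 mm²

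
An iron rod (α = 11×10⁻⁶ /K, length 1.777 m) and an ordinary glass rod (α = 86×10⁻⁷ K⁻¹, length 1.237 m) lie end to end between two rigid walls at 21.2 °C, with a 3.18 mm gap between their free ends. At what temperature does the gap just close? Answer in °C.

T = 127 °C

Gap closes when ΔL₁ + ΔL₂ = 3.18 mm = 3.18×10⁻³ m
(α₁L₁ + α₂L₂)ΔT = g
α₁L₁ + α₂L₂ = 11×10⁻⁶×1.777 + 86×10⁻⁷×1.237 = 3.01852×10⁻⁵ m/K
ΔT = 3.18×10⁻³ / 3.01852×10⁻⁵ = 105.35 K
T = 21.2 + 105.35 = 126.55 °C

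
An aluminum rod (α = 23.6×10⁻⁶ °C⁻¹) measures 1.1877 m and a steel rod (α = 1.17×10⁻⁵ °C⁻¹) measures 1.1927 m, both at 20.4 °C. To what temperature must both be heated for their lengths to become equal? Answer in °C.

T = 375.6 °C

L₁(1 + α₁ΔT) = L₂(1 + α₂ΔT) ⇒ ΔT = (L₂ − L₁)/(α₁L₁ − α₂L₂)
L₂ − L₁ = 1.1927 − 1.1877 = 5.00×10⁻³ m
α₁L₁ − α₂L₂ = 23.6×10⁻⁶×1.1877 − 1.17×10⁻⁵×1.1927 = 1.407513×10⁻⁵ m/K
ΔT = 5.00×10⁻³ / 1.407513×10⁻⁵ = 355.237 K
T = 20.4 + 355.237 = 375.637 °C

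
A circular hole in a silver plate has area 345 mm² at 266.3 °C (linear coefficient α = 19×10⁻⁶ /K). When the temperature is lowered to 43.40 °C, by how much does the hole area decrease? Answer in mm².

ΔA = 2.92 mm²

Area coefficient ≈ 2α; |ΔT| = 222.90 K
ΔA = 2αA₀ΔT = 2(19×10⁻⁶)(345)(222.90) = 2.92 mm²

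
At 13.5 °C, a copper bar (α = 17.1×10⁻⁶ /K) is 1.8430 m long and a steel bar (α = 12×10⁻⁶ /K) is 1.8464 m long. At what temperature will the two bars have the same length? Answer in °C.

Equal length when α₁L₁ΔT − α₂L₂ΔT = L₂ − L₁ = 3.40×10⁻³ m
α₁L₁ = 3.15153×10⁻⁵, α₂L₂ = 2.21568×10⁻⁵ → Δ(αL) = 9.3585×10⁻⁶ m/K
ΔT = 3.40×10⁻³ / 9.3585×10⁻⁶ = 363.306 K, so T = 13.5 + 363.306 = 376.806 °C

T = 376.8 °C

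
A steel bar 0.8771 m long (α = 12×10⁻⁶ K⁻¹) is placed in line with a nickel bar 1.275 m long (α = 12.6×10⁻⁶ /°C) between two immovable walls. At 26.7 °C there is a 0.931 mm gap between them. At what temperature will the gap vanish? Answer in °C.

Gap closes when ΔL₁ + ΔL₂ = 0.931 mm = 9.31×10⁻⁴ m
(α₁L₁ + α₂L₂)ΔT = g
α₁L₁ + α₂L₂ = 12×10⁻⁶×0.8771 + 12.6×10⁻⁶×1.275 = 2.65902×10⁻⁵ m/K
ΔT = 9.31×10⁻⁴ / 2.65902×10⁻⁵ = 35.013 K
T = 26.7 + 35.013 = 61.713 °C

T = 61.7 °C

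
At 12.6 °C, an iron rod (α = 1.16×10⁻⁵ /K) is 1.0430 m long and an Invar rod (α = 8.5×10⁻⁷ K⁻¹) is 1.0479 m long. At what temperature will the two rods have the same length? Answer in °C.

Equal length when α₁L₁ΔT − α₂L₂ΔT = L₂ − L₁ = 4.90×10⁻³ m
α₁L₁ = 1.20988×10⁻⁵, α₂L₂ = 8.90715×10⁻⁷ → Δ(αL) = 1.1208085×10⁻⁵ m/K
ΔT = 4.90×10⁻³ / 1.1208085×10⁻⁵ = 437.184 K, so T = 12.6 + 437.184 = 449.784 °C

T = 449.8 °C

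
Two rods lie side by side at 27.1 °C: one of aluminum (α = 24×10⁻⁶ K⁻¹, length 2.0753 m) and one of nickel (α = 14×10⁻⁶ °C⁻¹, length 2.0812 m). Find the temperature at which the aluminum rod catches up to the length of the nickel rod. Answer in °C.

L₁(1 + α₁ΔT) = L₂(1 + α₂ΔT) ⇒ ΔT = (L₂ − L₁)/(α₁L₁ − α₂L₂)
L₂ − L₁ = 2.0812 − 2.0753 = 5.90×10⁻³ m
α₁L₁ − α₂L₂ = 24×10⁻⁶×2.0753 − 14×10⁻⁶×2.0812 = 2.06704×10⁻⁵ m/K
ΔT = 5.90×10⁻³ / 2.06704×10⁻⁵ = 285.432 K
T = 27.1 + 285.432 = 312.532 °C

T = 312.5 °C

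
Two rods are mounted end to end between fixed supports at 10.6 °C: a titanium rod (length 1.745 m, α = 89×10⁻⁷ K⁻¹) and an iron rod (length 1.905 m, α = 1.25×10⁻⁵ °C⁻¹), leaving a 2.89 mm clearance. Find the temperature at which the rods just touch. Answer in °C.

T = 84.1 °C

Gap closes when ΔL₁ + ΔL₂ = 2.89 mm = 2.89×10⁻³ m
(α₁L₁ + α₂L₂)ΔT = g
α₁L₁ + α₂L₂ = 89×10⁻⁷×1.745 + 1.25×10⁻⁵×1.905 = 3.9343×10⁻⁵ m/K
ΔT = 2.89×10⁻³ / 3.9343×10⁻⁵ = 73.457 K
T = 10.6 + 73.457 = 84.057 °C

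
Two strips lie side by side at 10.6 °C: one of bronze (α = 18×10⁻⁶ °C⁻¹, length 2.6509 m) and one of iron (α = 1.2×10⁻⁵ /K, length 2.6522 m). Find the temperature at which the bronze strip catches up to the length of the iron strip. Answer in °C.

T = 92.41 °C

Equal length when α₁L₁ΔT − α₂L₂ΔT = L₂ − L₁ = 1.30×10⁻³ m
α₁L₁ = 4.77162×10⁻⁵, α₂L₂ = 3.18264×10⁻⁵ → Δ(αL) = 1.58898×10⁻⁵ m/K
ΔT = 1.30×10⁻³ / 1.58898×10⁻⁵ = 81.8135 K, so T = 10.6 + 81.8135 = 92.4135 °C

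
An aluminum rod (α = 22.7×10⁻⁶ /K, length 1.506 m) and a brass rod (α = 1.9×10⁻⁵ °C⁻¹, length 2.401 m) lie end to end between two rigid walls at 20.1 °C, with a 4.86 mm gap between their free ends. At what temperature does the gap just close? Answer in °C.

T = 81.0 °C

α₁L₁ = 3.41862×10⁻⁵ m/K, α₂L₂ = 4.5619×10⁻⁵ m/K → total 7.98052×10⁻⁵ m/K
ΔT = g/(α₁L₁+α₂L₂) = 4.86×10⁻³ / 7.98052×10⁻⁵ = 60.898 K
T = 20.1 + 60.898 = 80.998 °C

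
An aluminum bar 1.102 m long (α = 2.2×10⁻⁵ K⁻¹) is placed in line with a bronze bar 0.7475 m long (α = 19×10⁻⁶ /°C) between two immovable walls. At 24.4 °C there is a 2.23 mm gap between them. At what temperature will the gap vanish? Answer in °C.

T = 82.4 °C

Gap closes when ΔL₁ + ΔL₂ = 2.23 mm = 2.23×10⁻³ m
(α₁L₁ + α₂L₂)ΔT = g
α₁L₁ + α₂L₂ = 2.2×10⁻⁵×1.102 + 19×10⁻⁶×0.7475 = 3.84465×10⁻⁵ m/K
ΔT = 2.23×10⁻³ / 3.84465×10⁻⁵ = 58.003 K
T = 24.4 + 58.003 = 82.403 °C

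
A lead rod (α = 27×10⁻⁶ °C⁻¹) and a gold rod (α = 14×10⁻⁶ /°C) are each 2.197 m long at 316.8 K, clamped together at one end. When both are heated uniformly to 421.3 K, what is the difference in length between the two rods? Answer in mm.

ΔT = 104.5 K
lead: ΔL = 27×10⁻⁶ × 2.197 m × 104.5 = 6.1988×10⁻³ m = 6.1988 mm
gold: ΔL = 14×10⁻⁶ × 2.197 m × 104.5 = 3.2142×10⁻³ m = 3.2142 mm
difference = 6.1988 − 3.2142 = 2.9846 mm

2.98 mm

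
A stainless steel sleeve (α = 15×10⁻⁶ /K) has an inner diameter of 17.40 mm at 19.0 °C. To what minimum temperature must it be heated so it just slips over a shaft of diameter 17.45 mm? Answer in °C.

T = 211 °C

Required Δd = 17.45 − 17.40 = 0.05 mm
Δd = αd₀ΔT ⇒ ΔT = Δd/(αd₀) = 0.05 / (15×10⁻⁶ × 17.40) = 191.57 K
T_min = 19.0 + 191.57 = 210.57 °C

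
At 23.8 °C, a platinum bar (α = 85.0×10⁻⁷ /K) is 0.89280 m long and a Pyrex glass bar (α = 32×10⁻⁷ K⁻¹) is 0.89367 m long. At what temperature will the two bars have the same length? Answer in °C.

T = 207.8 °C

Equal length when α₁L₁ΔT − α₂L₂ΔT = L₂ − L₁ = 8.70×10⁻⁴ m
α₁L₁ = 7.5888×10⁻⁶, α₂L₂ = 2.859744×10⁻⁶ → Δ(αL) = 4.729056×10⁻⁶ m/K
ΔT = 8.70×10⁻⁴ / 4.729056×10⁻⁶ = 183.969 K, so T = 23.8 + 183.969 = 207.769 °C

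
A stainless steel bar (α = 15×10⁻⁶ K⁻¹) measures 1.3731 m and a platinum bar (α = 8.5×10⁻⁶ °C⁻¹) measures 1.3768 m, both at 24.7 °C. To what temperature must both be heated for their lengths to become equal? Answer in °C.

T = 440.7 °C

L₁(1 + α₁ΔT) = L₂(1 + α₂ΔT) ⇒ ΔT = (L₂ − L₁)/(α₁L₁ − α₂L₂)
L₂ − L₁ = 1.3768 − 1.3731 = 3.70×10⁻³ m
α₁L₁ − α₂L₂ = 15×10⁻⁶×1.3731 − 8.5×10⁻⁶×1.3768 = 8.8937×10⁻⁶ m/K
ΔT = 3.70×10⁻³ / 8.8937×10⁻⁶ = 416.025 K
T = 24.7 + 416.025 = 440.725 °C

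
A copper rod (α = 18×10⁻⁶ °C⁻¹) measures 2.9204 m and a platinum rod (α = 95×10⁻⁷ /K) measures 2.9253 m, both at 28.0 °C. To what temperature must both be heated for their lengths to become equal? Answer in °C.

T = 225.8 °C

L₁(1 + α₁ΔT) = L₂(1 + α₂ΔT) ⇒ ΔT = (L₂ − L₁)/(α₁L₁ − α₂L₂)
L₂ − L₁ = 2.9253 − 2.9204 = 4.90×10⁻³ m
α₁L₁ − α₂L₂ = 18×10⁻⁶×2.9204 − 95×10⁻⁷×2.9253 = 2.477685×10⁻⁵ m/K
ΔT = 4.90×10⁻³ / 2.477685×10⁻⁵ = 197.765 K
T = 28.0 + 197.765 = 225.765 °C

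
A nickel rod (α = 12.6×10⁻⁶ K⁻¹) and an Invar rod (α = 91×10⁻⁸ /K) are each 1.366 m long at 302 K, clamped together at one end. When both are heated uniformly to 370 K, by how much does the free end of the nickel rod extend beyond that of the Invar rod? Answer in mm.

ΔT = 68 K
nickel: ΔL = 12.6×10⁻⁶ × 1.366 m × 68 = 1.1704×10⁻³ m = 1.1704 mm
Invar: ΔL = 91×10⁻⁸ × 1.366 m × 68 = 8.4528×10⁻⁵ m = 0.084528 mm
difference = 1.1704 − 0.084528 = 1.085872 mm

1.09 mm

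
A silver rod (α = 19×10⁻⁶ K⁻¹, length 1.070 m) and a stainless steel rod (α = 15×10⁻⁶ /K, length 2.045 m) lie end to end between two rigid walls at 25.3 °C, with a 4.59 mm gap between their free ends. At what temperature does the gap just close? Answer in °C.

Gap closes when ΔL₁ + ΔL₂ = 4.59 mm = 4.59×10⁻³ m
(α₁L₁ + α₂L₂)ΔT = g
α₁L₁ + α₂L₂ = 19×10⁻⁶×1.070 + 15×10⁻⁶×2.045 = 5.1005×10⁻⁵ m/K
ΔT = 4.59×10⁻³ / 5.1005×10⁻⁵ = 89.99 K
T = 25.3 + 89.99 = 115.29 °C

T = 115 °C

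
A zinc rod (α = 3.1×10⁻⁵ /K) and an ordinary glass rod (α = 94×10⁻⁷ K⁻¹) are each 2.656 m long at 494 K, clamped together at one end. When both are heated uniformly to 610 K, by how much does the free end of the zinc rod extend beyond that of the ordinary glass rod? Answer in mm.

6.65 mm

ΔT = 116 K
zinc: ΔL = 3.1×10⁻⁵ × 2.656 m × 116 = 9.5510×10⁻³ m = 9.5510 mm
ordinary glass: ΔL = 94×10⁻⁷ × 2.656 m × 116 = 2.8961×10⁻³ m = 2.8961 mm
difference = 9.5510 − 2.8961 = 6.6549 mm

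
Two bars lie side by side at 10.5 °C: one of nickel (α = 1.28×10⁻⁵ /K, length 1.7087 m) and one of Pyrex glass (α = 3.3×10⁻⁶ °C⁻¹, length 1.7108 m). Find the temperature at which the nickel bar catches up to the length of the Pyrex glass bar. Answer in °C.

Equal length when α₁L₁ΔT − α₂L₂ΔT = L₂ − L₁ = 2.10×10⁻³ m
α₁L₁ = 2.187136×10⁻⁵, α₂L₂ = 5.64564×10⁻⁶ → Δ(αL) = 1.622572×10⁻⁵ m/K
ΔT = 2.10×10⁻³ / 1.622572×10⁻⁵ = 129.424 K, so T = 10.5 + 129.424 = 139.924 °C

T = 139.9 °C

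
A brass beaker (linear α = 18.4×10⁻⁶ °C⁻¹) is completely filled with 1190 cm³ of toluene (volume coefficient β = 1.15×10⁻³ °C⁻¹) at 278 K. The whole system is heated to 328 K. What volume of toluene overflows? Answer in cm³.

The beaker also expands: β_container ≈ 3α = 5.52×10⁻⁵ /K
Net overflow = V₀(β_liq − 3α_cont)ΔT
β − 3α = 1.15×10⁻³ − 5.52×10⁻⁵ = 1.0948×10⁻³ /K; ΔT = 50 K
ΔV = 1190 × 1.0948×10⁻³ × 50 = 65.1 cm³

65.1 cm³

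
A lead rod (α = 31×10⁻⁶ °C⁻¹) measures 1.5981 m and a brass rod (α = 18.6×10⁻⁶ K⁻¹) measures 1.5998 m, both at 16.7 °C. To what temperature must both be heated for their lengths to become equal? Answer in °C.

L₁(1 + α₁ΔT) = L₂(1 + α₂ΔT) ⇒ ΔT = (L₂ − L₁)/(α₁L₁ − α₂L₂)
L₂ − L₁ = 1.5998 − 1.5981 = 1.70×10⁻³ m
α₁L₁ − α₂L₂ = 31×10⁻⁶×1.5981 − 18.6×10⁻⁶×1.5998 = 1.978482×10⁻⁵ m/K
ΔT = 1.70×10⁻³ / 1.978482×10⁻⁵ = 85.924 K
T = 16.7 + 85.924 = 102.624 °C

T = 102.6 °C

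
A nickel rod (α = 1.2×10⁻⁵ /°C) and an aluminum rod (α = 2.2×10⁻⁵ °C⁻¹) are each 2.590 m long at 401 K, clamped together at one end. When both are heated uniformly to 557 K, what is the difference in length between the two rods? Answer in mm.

4.04 mm

ΔT = 156 K
nickel: ΔL = 1.2×10⁻⁵ × 2.590 m × 156 = 4.8485×10⁻³ m = 4.8485 mm
aluminum: ΔL = 2.2×10⁻⁵ × 2.590 m × 156 = 8.8889×10⁻³ m = 8.8889 mm
difference = 8.8889 − 4.8485 = 4.0404 mm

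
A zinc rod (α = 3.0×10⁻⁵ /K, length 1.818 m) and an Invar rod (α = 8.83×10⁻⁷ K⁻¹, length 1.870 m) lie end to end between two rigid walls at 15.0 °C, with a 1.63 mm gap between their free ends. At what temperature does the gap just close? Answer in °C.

T = 44.0 °C

Gap closes when ΔL₁ + ΔL₂ = 1.63 mm = 1.63×10⁻³ m
(α₁L₁ + α₂L₂)ΔT = g
α₁L₁ + α₂L₂ = 3.0×10⁻⁵×1.818 + 8.83×10⁻⁷×1.870 = 5.619121×10⁻⁵ m/K
ΔT = 1.63×10⁻³ / 5.619121×10⁻⁵ = 29.008 K
T = 15.0 + 29.008 = 44.008 °C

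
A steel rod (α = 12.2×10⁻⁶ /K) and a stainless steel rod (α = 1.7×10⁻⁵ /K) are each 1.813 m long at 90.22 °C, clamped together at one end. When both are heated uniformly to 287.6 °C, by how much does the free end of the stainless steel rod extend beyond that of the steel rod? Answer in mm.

1.72 mm

ΔT = 197.38 K
steel: ΔL = 12.2×10⁻⁶ × 1.813 m × 197.38 = 4.3658×10⁻³ m = 4.3658 mm
stainless steel: ΔL = 1.7×10⁻⁵ × 1.813 m × 197.38 = 6.0834×10⁻³ m = 6.0834 mm
difference = 6.0834 − 4.3658 = 1.7176 mm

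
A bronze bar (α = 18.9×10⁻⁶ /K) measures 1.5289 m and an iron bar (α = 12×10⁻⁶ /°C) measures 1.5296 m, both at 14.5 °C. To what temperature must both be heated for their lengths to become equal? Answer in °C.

T = 80.91 °C

L₁(1 + α₁ΔT) = L₂(1 + α₂ΔT) ⇒ ΔT = (L₂ − L₁)/(α₁L₁ − α₂L₂)
L₂ − L₁ = 1.5296 − 1.5289 = 7.00×10⁻⁴ m
α₁L₁ − α₂L₂ = 18.9×10⁻⁶×1.5289 − 12×10⁻⁶×1.5296 = 1.054101×10⁻⁵ m/K
ΔT = 7.00×10⁻⁴ / 1.054101×10⁻⁵ = 66.4073 K
T = 14.5 + 66.4073 = 80.9073 °C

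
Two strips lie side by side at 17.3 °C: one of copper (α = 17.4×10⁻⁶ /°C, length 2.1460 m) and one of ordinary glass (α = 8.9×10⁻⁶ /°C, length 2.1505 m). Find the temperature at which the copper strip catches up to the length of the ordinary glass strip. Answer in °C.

T = 264.5 °C

Equal length when α₁L₁ΔT − α₂L₂ΔT = L₂ − L₁ = 4.50×10⁻³ m
α₁L₁ = 3.73404×10⁻⁵, α₂L₂ = 1.913945×10⁻⁵ → Δ(αL) = 1.820095×10⁻⁵ m/K
ΔT = 4.50×10⁻³ / 1.820095×10⁻⁵ = 247.240 K, so T = 17.3 + 247.240 = 264.540 °C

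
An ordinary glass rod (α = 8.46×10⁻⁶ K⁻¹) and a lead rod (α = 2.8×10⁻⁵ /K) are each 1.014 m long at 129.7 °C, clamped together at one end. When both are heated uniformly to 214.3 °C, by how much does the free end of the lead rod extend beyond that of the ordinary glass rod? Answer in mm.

1.68 mm

ΔT = 84.6 K
ordinary glass: ΔL = 8.46×10⁻⁶ × 1.014 m × 84.6 = 7.2574×10⁻⁴ m = 0.72574 mm
lead: ΔL = 2.8×10⁻⁵ × 1.014 m × 84.6 = 2.4020×10⁻³ m = 2.4020 mm
difference = 2.4020 − 0.72574 = 1.67626 mm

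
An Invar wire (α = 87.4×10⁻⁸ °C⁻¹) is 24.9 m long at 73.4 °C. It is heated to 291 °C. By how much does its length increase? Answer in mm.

ΔL = 4.74 mm

|ΔT| = |291 − 73.4| = 217.6 K
ΔL = αL₀ΔT = (87.4×10⁻⁸)(24.9)(217.6) = 4.74×10⁻³ m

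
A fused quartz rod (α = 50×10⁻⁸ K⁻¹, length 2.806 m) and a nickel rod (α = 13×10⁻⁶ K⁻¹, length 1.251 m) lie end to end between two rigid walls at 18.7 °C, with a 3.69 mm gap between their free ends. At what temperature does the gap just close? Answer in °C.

Gap closes when ΔL₁ + ΔL₂ = 3.69 mm = 3.69×10⁻³ m
(α₁L₁ + α₂L₂)ΔT = g
α₁L₁ + α₂L₂ = 50×10⁻⁸×2.806 + 13×10⁻⁶×1.251 = 1.7666×10⁻⁵ m/K
ΔT = 3.69×10⁻³ / 1.7666×10⁻⁵ = 208.88 K
T = 18.7 + 208.88 = 227.58 °C

T = 228 °C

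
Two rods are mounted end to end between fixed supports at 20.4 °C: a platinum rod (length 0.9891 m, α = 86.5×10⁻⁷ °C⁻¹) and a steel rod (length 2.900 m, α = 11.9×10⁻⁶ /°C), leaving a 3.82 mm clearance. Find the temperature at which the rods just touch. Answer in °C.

T = 109 °C

Gap closes when ΔL₁ + ΔL₂ = 3.82 mm = 3.82×10⁻³ m
(α₁L₁ + α₂L₂)ΔT = g
α₁L₁ + α₂L₂ = 86.5×10⁻⁷×0.9891 + 11.9×10⁻⁶×2.900 = 4.3065715×10⁻⁵ m/K
ΔT = 3.82×10⁻³ / 4.3065715×10⁻⁵ = 88.70 K
T = 20.4 + 88.70 = 109.10 °C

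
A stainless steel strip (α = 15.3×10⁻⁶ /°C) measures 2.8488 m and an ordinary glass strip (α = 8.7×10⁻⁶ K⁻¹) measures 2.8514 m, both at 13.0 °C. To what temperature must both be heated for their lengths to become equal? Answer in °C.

Equal length when α₁L₁ΔT − α₂L₂ΔT = L₂ − L₁ = 2.60×10⁻³ m
α₁L₁ = 4.358664×10⁻⁵, α₂L₂ = 2.480718×10⁻⁵ → Δ(αL) = 1.877946×10⁻⁵ m/K
ΔT = 2.60×10⁻³ / 1.877946×10⁻⁵ = 138.449 K, so T = 13.0 + 138.449 = 151.449 °C

T = 151.4 °C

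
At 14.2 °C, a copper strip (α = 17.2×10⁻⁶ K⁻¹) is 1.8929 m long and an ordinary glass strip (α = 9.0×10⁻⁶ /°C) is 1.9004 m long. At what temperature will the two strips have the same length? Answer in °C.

T = 499.5 °C

Equal length when α₁L₁ΔT − α₂L₂ΔT = L₂ − L₁ = 7.50×10⁻³ m
α₁L₁ = 3.255788×10⁻⁵, α₂L₂ = 1.71036×10⁻⁵ → Δ(αL) = 1.545428×10⁻⁵ m/K
ΔT = 7.50×10⁻³ / 1.545428×10⁻⁵ = 485.302 K, so T = 14.2 + 485.302 = 499.502 °C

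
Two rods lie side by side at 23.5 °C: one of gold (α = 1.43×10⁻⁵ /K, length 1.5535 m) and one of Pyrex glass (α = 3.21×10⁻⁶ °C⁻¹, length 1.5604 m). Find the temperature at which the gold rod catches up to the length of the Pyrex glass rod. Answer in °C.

L₁(1 + α₁ΔT) = L₂(1 + α₂ΔT) ⇒ ΔT = (L₂ − L₁)/(α₁L₁ − α₂L₂)
L₂ − L₁ = 1.5604 − 1.5535 = 6.90×10⁻³ m
α₁L₁ − α₂L₂ = 1.43×10⁻⁵×1.5535 − 3.21×10⁻⁶×1.5604 = 1.7206166×10⁻⁵ m/K
ΔT = 6.90×10⁻³ / 1.7206166×10⁻⁵ = 401.019 K
T = 23.5 + 401.019 = 424.519 °C

T = 424.5 °C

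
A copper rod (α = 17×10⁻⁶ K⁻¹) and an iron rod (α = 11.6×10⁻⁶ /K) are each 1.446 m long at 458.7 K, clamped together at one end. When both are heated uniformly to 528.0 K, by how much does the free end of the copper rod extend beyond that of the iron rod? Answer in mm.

ΔT = 69.3 K
copper: ΔL = 17×10⁻⁶ × 1.446 m × 69.3 = 1.7035×10⁻³ m = 1.7035 mm
iron: ΔL = 11.6×10⁻⁶ × 1.446 m × 69.3 = 1.1624×10⁻³ m = 1.1624 mm
difference = 1.7035 − 1.1624 = 0.5411 mm

0.541 mm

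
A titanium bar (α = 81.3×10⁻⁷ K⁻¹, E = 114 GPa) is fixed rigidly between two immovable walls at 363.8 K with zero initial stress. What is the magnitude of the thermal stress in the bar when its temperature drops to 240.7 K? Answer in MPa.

σ = 114 MPa

Fully constrained: the free strain ε = αΔT is blocked, so σ = Eε = EαΔT.
|ΔT| = 123.1 K
σ = 114×10⁹ × 81.3×10⁻⁷ × 123.1 = 1.14×10⁸ Pa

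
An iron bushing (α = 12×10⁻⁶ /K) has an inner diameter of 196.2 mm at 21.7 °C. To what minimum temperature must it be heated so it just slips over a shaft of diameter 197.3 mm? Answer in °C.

T = 489 °C

Required Δd = 197.3 − 196.2 = 1.1 mm
Δd = αd₀ΔT ⇒ ΔT = Δd/(αd₀) = 1.1 / (12×10⁻⁶ × 196.2) = 467.21 K
T_min = 21.7 + 467.21 = 488.91 °C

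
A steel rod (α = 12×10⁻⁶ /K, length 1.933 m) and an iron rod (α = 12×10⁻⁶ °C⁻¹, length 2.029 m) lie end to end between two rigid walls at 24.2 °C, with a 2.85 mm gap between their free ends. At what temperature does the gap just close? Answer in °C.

T = 84.1 °C

α₁L₁ = 2.3196×10⁻⁵ m/K, α₂L₂ = 2.4348×10⁻⁵ m/K → total 4.7544×10⁻⁵ m/K
ΔT = g/(α₁L₁+α₂L₂) = 2.85×10⁻³ / 4.7544×10⁻⁵ = 59.944 K
T = 24.2 + 59.944 = 84.144 °C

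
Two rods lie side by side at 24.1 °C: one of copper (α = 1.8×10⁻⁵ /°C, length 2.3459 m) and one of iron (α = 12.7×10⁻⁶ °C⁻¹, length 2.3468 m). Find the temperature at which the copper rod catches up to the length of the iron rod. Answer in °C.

T = 96.55 °C

Equal length when α₁L₁ΔT − α₂L₂ΔT = L₂ − L₁ = 9.00×10⁻⁴ m
α₁L₁ = 4.22262×10⁻⁵, α₂L₂ = 2.980436×10⁻⁵ → Δ(αL) = 1.242184×10⁻⁵ m/K
ΔT = 9.00×10⁻⁴ / 1.242184×10⁻⁵ = 72.4530 K, so T = 24.1 + 72.4530 = 96.5530 °C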